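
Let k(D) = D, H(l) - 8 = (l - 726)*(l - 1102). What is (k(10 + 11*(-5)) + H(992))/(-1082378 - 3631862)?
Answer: 29297/4714240 ≈ 0.0062146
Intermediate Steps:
H(l) = 8 + (-1102 + l)*(-726 + l) (H(l) = 8 + (l - 726)*(l - 1102) = 8 + (-726 + l)*(-1102 + l) = 8 + (-1102 + l)*(-726 + l))
(k(10 + 11*(-5)) + H(992))/(-1082378 - 3631862) = ((10 + 11*(-5)) + (800060 + 992**2 - 1828*992))/(-1082378 - 3631862) = ((10 - 55) + (800060 + 984064 - 1813376))/(-4714240) = (-45 - 29252)*(-1/4714240) = -29297*(-1/4714240) = 29297/4714240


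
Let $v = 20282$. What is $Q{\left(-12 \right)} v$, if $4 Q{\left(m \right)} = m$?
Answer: $-60846$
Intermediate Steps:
$Q{\left(m \right)} = \frac{m}{4}$
$Q{\left(-12 \right)} v = \frac{1}{4} \left(-12\right) 20282 = \left(-3\right) 20282 = -60846$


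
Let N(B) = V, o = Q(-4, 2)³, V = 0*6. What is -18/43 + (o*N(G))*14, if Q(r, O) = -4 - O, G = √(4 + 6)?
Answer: -18/43 ≈ -0.41860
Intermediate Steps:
G = √10 ≈ 3.1623
V = 0
o = -216 (o = (-4 - 1*2)³ = (-4 - 2)³ = (-6)³ = -216)
N(B) = 0
-18/43 + (o*N(G))*14 = -18/43 - 216*0*14 = -18*1/43 + 0*14 = -18/43 + 0 = -18/43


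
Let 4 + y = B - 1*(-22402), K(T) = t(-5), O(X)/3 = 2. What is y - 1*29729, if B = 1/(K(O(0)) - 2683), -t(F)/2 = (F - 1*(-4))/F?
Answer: -98360032/13417 ≈ -7331.0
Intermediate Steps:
t(F) = -2*(4 + F)/F (t(F) = -2*(F - 1*(-4))/F = -2*(F + 4)/F = -2*(4 + F)/F)
O(X) = 6 (O(X) = 3*2 = 6)
K(T) = -⅖ (K(T) = -2 - 8/(-5) = -2 - 8*(-⅕) = -2 + 8/5 = -⅖)
B = -5/13417 (B = 1/(-⅖ - 2683) = 1/(-13417/5) = -5/13417 ≈ -0.00037266)
y = 300513961/13417 (y = -4 + (-5/13417 - 1*(-22402)) = -4 + (-5/13417 + 22402) = -4 + 300567629/13417 = 300513961/13417 ≈ 22398.)
y - 1*29729 = 300513961/13417 - 1*29729 = 300513961/13417 - 29729 = -98360032/13417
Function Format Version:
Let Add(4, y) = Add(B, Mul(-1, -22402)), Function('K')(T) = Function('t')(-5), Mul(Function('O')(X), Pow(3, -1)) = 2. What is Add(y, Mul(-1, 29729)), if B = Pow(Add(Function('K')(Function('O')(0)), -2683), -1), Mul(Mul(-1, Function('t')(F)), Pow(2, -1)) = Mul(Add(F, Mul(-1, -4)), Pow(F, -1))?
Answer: Rational(-98360032, 13417) ≈ -7331.0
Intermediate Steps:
Function('t')(F) = Mul(-2, Pow(F, -1), Add(4, F)) (Function('t')(F) = Mul(-2, Mul(Add(F, Mul(-1, -4)), Pow(F, -1))) = Mul(-2, Mul(Add(F, 4), Pow(F, -1))) = Mul(-2, Mul(Add(4, F), Pow(F, -1))) = Mul(-2, Mul(Pow(F, -1), Add(4, F))) = Mul(-2, Pow(F, -1), Add(4, F)))
Function('O')(X) = 6 (Function('O')(X) = Mul(3, 2) = 6)
Function('K')(T) = Rational(-2, 5) (Function('K')(T) = Add(-2, Mul(-8, Pow(-5, -1))) = Add(-2, Mul(-8, Rational(-1, 5))) = Add(-2, Rational(8, 5)) = Rational(-2, 5))
B = Rational(-5, 13417) (B = Pow(Add(Rational(-2, 5), -2683), -1) = Pow(Rational(-13417, 5), -1) = Rational(-5, 13417) ≈ -0.00037266)
y = Rational(300513961, 13417) (y = Add(-4, Add(Rational(-5, 13417), Mul(-1, -22402))) = Add(-4, Add(Rational(-5, 13417), 22402)) = Add(-4, Rational(300567629, 13417)) = Rational(300513961, 13417) ≈ 22398.)
Add(y, Mul(-1, 29729)) = Add(Rational(300513961, 13417), Mul(-1, 29729)) = Add(Rational(300513961, 13417), -29729) = Rational(-98360032, 13417)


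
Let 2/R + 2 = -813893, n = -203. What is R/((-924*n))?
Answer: -1/76331956470 ≈ -1.3101e-11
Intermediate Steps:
R = -2/813895 (R = 2/(-2 - 813893) = 2/(-813895) = 2*(-1/813895) = -2/813895 ≈ -2.4573e-6)
R/((-924*n)) = -2/(813895*((-924*(-203)))) = -2/813895/187572 = -2/813895*1/187572 = -1/76331956470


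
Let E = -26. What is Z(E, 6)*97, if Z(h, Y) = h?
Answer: -2522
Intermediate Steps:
Z(E, 6)*97 = -26*97 = -2522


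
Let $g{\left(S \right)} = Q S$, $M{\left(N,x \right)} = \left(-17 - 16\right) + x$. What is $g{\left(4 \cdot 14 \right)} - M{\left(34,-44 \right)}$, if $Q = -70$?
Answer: $-3843$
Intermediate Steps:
$M{\left(N,x \right)} = -33 + x$
$g{\left(S \right)} = - 70 S$
$g{\left(4 \cdot 14 \right)} - M{\left(34,-44 \right)} = - 70 \cdot 4 \cdot 14 - \left(-33 - 44\right) = \left(-70\right) 56 - -77 = -3920 + 77 = -3843$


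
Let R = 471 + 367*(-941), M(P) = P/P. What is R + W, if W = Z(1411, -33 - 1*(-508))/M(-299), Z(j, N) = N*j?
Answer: 325349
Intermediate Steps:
M(P) = 1
R = -344876 (R = 471 - 345347 = -344876)
W = 670225 (W = ((-33 - 1*(-508))*1411)/1 = ((-33 + 508)*1411)*1 = (475*1411)*1 = 670225*1 = 670225)
R + W = -344876 + 670225 = 325349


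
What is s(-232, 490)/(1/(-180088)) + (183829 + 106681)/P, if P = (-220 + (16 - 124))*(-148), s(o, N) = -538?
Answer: 2351649758823/24272 ≈ 9.6887e+7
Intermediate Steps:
P = 48544 (P = (-220 - 108)*(-148) = -328*(-148) = 48544)
s(-232, 490)/(1/(-180088)) + (183829 + 106681)/P = -538/(1/(-180088)) + (183829 + 106681)/48544 = -538/(-1/180088) + 290510*(1/48544) = -538*(-180088) + 145255/24272 = 96887344 + 145255/24272 = 2351649758823/24272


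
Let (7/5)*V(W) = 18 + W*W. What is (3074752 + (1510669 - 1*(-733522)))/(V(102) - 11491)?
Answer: -37232601/28327 ≈ -1314.4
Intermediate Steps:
V(W) = 90/7 + 5*W²/7 (V(W) = 5*(18 + W*W)/7 = 5*(18 + W²)/7 = 90/7 + 5*W²/7)
(3074752 + (1510669 - 1*(-733522)))/(V(102) - 11491) = (3074752 + (1510669 - 1*(-733522)))/((90/7 + (5/7)*102²) - 11491) = (3074752 + (1510669 + 733522))/((90/7 + (5/7)*10404) - 11491) = (3074752 + 2244191)/((90/7 + 52020/7) - 11491) = 5318943/(52110/7 - 11491) = 5318943/(-28327/7) = 5318943*(-7/28327) = -37232601/28327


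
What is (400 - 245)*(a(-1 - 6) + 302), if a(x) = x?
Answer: 45725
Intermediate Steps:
(400 - 245)*(a(-1 - 6) + 302) = (400 - 245)*((-1 - 6) + 302) = 155*(-7 + 302) = 155*295 = 45725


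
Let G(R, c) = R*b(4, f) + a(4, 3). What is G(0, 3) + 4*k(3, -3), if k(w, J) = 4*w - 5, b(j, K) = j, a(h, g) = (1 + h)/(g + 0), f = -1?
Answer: 89/3 ≈ 29.667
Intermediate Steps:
a(h, g) = (1 + h)/g
k(w, J) = -5 + 4*w
G(R, c) = 5/3 + 4*R (G(R, c) = R*4 + (1 + 4)/3 = 4*R + (⅓)*5 = 4*R + 5/3 = 5/3 + 4*R)
G(0, 3) + 4*k(3, -3) = (5/3 + 4*0) + 4*(-5 + 4*3) = (5/3 + 0) + 4*(-5 + 12) = 5/3 + 4*7 = 5/3 + 28 = 89/3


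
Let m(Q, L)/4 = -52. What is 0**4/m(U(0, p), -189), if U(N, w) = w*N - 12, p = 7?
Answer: 0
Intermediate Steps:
U(N, w) = -12 + N*w (U(N, w) = N*w - 12 = -12 + N*w)
m(Q, L) = -208 (m(Q, L) = 4*(-52) = -208)
0**4/m(U(0, p), -189) = 0**4/(-208) = 0*(-1/208) = 0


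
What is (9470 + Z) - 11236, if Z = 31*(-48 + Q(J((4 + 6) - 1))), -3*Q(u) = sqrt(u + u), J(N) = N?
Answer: -3254 - 31*sqrt(2) ≈ -3297.8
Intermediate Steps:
Q(u) = -sqrt(2)*sqrt(u)/3 (Q(u) = -sqrt(u + u)/3 = -sqrt(2)*sqrt(u)/3)
Z = -1488 - 31*sqrt(2) (Z = 31*(-48 - sqrt(2)*sqrt((4 + 6) - 1)/3) = 31*(-48 - sqrt(2)*sqrt(10 - 1)/3) = 31*(-48 - sqrt(2)*sqrt(9)/3) = 31*(-48 - 1/3*sqrt(2)*3) = 31*(-48 - sqrt(2)) = -1488 - 31*sqrt(2) ≈ -1531.8)
(9470 + Z) - 11236 = (9470 + (-1488 - 31*sqrt(2))) - 11236 = (7982 - 31*sqrt(2)) - 11236 = -3254 - 31*sqrt(2)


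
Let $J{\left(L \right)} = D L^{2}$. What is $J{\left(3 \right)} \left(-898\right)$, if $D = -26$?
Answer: $210132$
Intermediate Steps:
$J{\left(L \right)} = - 26 L^{2}$
$J{\left(3 \right)} \left(-898\right) = - 26 \cdot 3^{2} \left(-898\right) = \left(-26\right) 9 \left(-898\right) = \left(-234\right) \left(-898\right) = 210132$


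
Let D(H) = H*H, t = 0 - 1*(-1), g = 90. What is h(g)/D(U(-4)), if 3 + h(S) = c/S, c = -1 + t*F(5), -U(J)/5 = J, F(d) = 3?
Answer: -67/9000 ≈ -0.0074444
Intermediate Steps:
U(J) = -5*J
t = 1 (t = 0 + 1 = 1)
D(H) = H**2
c = 2 (c = -1 + 1*3 = -1 + 3 = 2)
h(S) = -3 + 2/S
h(g)/D(U(-4)) = (-3 + 2/90)/((-5*(-4))**2) = (-3 + 2*(1/90))/(20**2) = (-3 + 1/45)/400 = -134/45*1/400 = -67/9000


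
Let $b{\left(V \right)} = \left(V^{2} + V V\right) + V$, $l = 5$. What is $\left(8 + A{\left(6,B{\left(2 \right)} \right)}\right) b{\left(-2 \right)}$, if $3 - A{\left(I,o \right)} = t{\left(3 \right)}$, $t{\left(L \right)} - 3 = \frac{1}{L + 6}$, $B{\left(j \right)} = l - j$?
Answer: $\frac{142}{3} \approx 47.333$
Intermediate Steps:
$B{\left(j \right)} = 5 - j$
$b{\left(V \right)} = V + 2 V^{2}$ ($b{\left(V \right)} = \left(V^{2} + V^{2}\right) + V = 2 V^{2} + V = V + 2 V^{2}$)
$t{\left(L \right)} = 3 + \frac{1}{6 + L}$ ($t{\left(L \right)} = 3 + \frac{1}{L + 6} = 3 + \frac{1}{6 + L}$)
$A{\left(I,o \right)} = - \frac{1}{9}$ ($A{\left(I,o \right)} = 3 - \frac{19 + 3 \cdot 3}{6 + 3} = 3 - \frac{19 + 9}{9} = 3 - \frac{1}{9} \cdot 28 = 3 - \frac{28}{9} = - \frac{1}{9}$)
$\left(8 + A{\left(6,B{\left(2 \right)} \right)}\right) b{\left(-2 \right)} = \left(8 - \frac{1}{9}\right) \left(- 2 \left(1 + 2 \left(-2\right)\right)\right) = \frac{71 \left(- 2 \left(1 - 4\right)\right)}{9} = \frac{71 \left(\left(-2\right) \left(-3\right)\right)}{9} = \frac{71}{9} \cdot 6 = \frac{142}{3}$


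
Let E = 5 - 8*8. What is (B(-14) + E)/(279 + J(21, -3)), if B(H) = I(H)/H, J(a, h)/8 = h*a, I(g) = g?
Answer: 58/225 ≈ 0.25778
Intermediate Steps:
E = -59 (E = 5 - 64 = -59)
J(a, h) = 8*a*h (J(a, h) = 8*(h*a) = 8*(a*h) = 8*a*h)
B(H) = 1 (B(H) = H/H = 1)
(B(-14) + E)/(279 + J(21, -3)) = (1 - 59)/(279 + 8*21*(-3)) = -58/(279 - 504) = -58/(-225) = -58*(-1/225) = 58/225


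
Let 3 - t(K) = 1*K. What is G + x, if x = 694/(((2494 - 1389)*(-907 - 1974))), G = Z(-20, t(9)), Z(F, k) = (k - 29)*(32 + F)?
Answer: -1337072794/3183505 ≈ -420.00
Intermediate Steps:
t(K) = 3 - K
Z(F, k) = (-29 + k)*(32 + F)
G = -420 (G = -928 - 29*(-20) + 32*(3 - 1*9) - 20*(3 - 1*9) = -928 + 580 + 32*(3 - 9) - 20*(3 - 9) = -928 + 580 + 32*(-6) - 20*(-6) = -928 + 580 - 192 + 120 = -420)
x = -694/3183505 (x = 694/((1105*(-2881))) = 694/(-3183505) = 694*(-1/3183505) = -694/3183505 ≈ -0.00021800)
G + x = -420 - 694/3183505 = -1337072794/3183505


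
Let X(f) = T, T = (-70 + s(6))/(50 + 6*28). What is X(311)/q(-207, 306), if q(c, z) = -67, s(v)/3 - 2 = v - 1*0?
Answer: 23/7303 ≈ 0.0031494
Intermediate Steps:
s(v) = 6 + 3*v (s(v) = 6 + 3*(v - 1*0) = 6 + 3*(v + 0) = 6 + 3*v)
T = -23/109 (T = (-70 + (6 + 3*6))/(50 + 6*28) = (-70 + (6 + 18))/(50 + 168) = (-70 + 24)/218 = -46*1/218 = -23/109 ≈ -0.21101)
X(f) = -23/109
X(311)/q(-207, 306) = -23/109/(-67) = -23/109*(-1/67) = 23/7303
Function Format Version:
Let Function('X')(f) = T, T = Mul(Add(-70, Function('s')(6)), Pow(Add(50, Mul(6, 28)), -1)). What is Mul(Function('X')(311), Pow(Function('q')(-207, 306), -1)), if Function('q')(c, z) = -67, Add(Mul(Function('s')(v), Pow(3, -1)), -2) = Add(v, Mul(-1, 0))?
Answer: Rational(23, 7303) ≈ 0.0031494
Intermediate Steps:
Function('s')(v) = Add(6, Mul(3, v)) (Function('s')(v) = Add(6, Mul(3, Add(v, Mul(-1, 0)))) = Add(6, Mul(3, Add(v, 0))) = Add(6, Mul(3, v)))
T = Rational(-23, 109) (T = Mul(Add(-70, Add(6, Mul(3, 6))), Pow(Add(50, Mul(6, 28)), -1)) = Mul(Add(-70, Add(6, 18)), Pow(Add(50, 168), -1)) = Mul(Add(-70, 24), Pow(218, -1)) = Mul(-46, Rational(1, 218)) = Rational(-23, 109) ≈ -0.21101)
Function('X')(f) = Rational(-23, 109)
Mul(Function('X')(311), Pow(Function('q')(-207, 306), -1)) = Mul(Rational(-23, 109), Pow(-67, -1)) = Mul(Rational(-23, 109), Rational(-1, 67)) = Rational(23, 7303)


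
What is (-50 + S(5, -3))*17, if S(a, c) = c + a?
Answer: -816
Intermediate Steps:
S(a, c) = a + c
(-50 + S(5, -3))*17 = (-50 + (5 - 3))*17 = (-50 + 2)*17 = -48*17 = -816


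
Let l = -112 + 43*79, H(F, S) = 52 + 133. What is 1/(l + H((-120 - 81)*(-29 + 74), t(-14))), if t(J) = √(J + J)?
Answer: 1/3470 ≈ 0.00028818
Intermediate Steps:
t(J) = √2*√J (t(J) = √(2*J) = √2*√J)
H(F, S) = 185
l = 3285 (l = -112 + 3397 = 3285)
1/(l + H((-120 - 81)*(-29 + 74), t(-14))) = 1/(3285 + 185) = 1/3470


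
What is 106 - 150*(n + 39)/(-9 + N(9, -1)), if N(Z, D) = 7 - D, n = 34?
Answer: 11056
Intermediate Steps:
106 - 150*(n + 39)/(-9 + N(9, -1)) = 106 - 150*(34 + 39)/(-9 + (7 - 1*(-1))) = 106 - 10950/(-9 + (7 + 1)) = 106 - 10950/(-9 + 8) = 106 - 10950/(-1) = 106 - 10950*(-1) = 106 - 150*(-73) = 106 + 10950 = 11056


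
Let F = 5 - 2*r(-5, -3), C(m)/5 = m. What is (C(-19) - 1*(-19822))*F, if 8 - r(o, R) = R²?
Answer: 138089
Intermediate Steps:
C(m) = 5*m
r(o, R) = 8 - R²
F = 7 (F = 5 - 2*(8 - 1*(-3)²) = 5 - 2*(8 - 1*9) = 5 - 2*(8 - 9) = 5 - 2*(-1) = 5 + 2 = 7)
(C(-19) - 1*(-19822))*F = (5*(-19) - 1*(-19822))*7 = (-95 + 19822)*7 = 19727*7 = 138089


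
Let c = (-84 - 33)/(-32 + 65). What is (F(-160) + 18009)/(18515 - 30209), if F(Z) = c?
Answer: -33010/21439 ≈ -1.5397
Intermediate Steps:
c = -39/11 (c = -117/33 = -117*1/33 = -39/11 ≈ -3.5455)
F(Z) = -39/11
(F(-160) + 18009)/(18515 - 30209) = (-39/11 + 18009)/(18515 - 30209) = (198060/11)/(-11694) = (198060/11)*(-1/11694) = -33010/21439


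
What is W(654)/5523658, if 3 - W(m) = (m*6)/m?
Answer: -3/5523658 ≈ -5.4312e-7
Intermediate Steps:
W(m) = -3 (W(m) = 3 - m*6/m = 3 - 6*m/m = 3 - 1*6 = 3 - 6 = -3)
W(654)/5523658 = -3/5523658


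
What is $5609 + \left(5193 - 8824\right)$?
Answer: $1978$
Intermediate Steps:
$5609 + \left(5193 - 8824\right) = 5609 - 3631 = 1978$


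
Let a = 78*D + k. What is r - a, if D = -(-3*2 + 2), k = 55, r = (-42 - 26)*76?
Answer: -5535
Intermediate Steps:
r = -5168 (r = -68*76 = -5168)
D = 4 (D = -(-6 + 2) = -1*(-4) = 4)
a = 367 (a = 78*4 + 55 = 312 + 55 = 367)
r - a = -5168 - 1*367 = -5168 - 367 = -5535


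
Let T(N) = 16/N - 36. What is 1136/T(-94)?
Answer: -13348/425 ≈ -31.407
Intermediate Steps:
T(N) = -36 + 16/N
1136/T(-94) = 1136/(-36 + 16/(-94)) = 1136/(-36 + 16*(-1/94)) = 1136/(-36 - 8/47) = 1136/(-1700/47) = 1136*(-47/1700) = -13348/425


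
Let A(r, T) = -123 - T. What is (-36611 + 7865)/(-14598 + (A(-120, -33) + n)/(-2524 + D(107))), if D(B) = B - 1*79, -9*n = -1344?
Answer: 107625024/54655001 ≈ 1.9692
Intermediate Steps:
n = 448/3 (n = -⅑*(-1344) = 448/3 ≈ 149.33)
D(B) = -79 + B (D(B) = B - 79 = -79 + B)
(-36611 + 7865)/(-14598 + (A(-120, -33) + n)/(-2524 + D(107))) = (-36611 + 7865)/(-14598 + ((-123 - 1*(-33)) + 448/3)/(-2524 + (-79 + 107))) = -28746/(-14598 + ((-123 + 33) + 448/3)/(-2524 + 28)) = -28746/(-14598 + (-90 + 448/3)/(-2496)) = -28746/(-14598 + (178/3)*(-1/2496)) = -28746/(-14598 - 89/3744) = -28746/(-54655001/3744) = -28746*(-3744/54655001) = 107625024/54655001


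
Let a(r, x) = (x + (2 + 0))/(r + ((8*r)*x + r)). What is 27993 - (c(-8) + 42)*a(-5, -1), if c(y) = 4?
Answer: 419872/15 ≈ 27991.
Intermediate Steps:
a(r, x) = (2 + x)/(2*r + 8*r*x) (a(r, x) = (x + 2)/(r + (8*r*x + r)) = (2 + x)/(r + (r + 8*r*x)) = (2 + x)/(2*r + 8*r*x))
27993 - (c(-8) + 42)*a(-5, -1) = 27993 - (4 + 42)*(½)*(2 - 1)/(-5*(1 + 4*(-1))) = 27993 - 46*(½)*(-⅕)*1/(1 - 4) = 27993 - 46*(½)*(-⅕)*1/(-3) = 27993 - 46*(½)*(-⅕)*(-⅓)*1 = 27993 - 46/30 = 27993 - 1*23/15 = 27993 - 23/15 = 419872/15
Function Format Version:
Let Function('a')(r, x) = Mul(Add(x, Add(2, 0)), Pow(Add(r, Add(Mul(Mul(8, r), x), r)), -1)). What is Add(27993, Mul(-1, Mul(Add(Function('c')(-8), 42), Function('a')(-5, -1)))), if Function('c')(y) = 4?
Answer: Rational(419872, 15) ≈ 27991.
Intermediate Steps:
Function('a')(r, x) = Mul(Pow(Add(Mul(2, r), Mul(8, r, x)), -1), Add(2, x)) (Function('a')(r, x) = Mul(Add(x, 2), Pow(Add(r, Add(Mul(8, r, x), r)), -1)) = Mul(Add(2, x), Pow(Add(r, Add(r, Mul(8, r, x))), -1)) = Mul(Add(2, x), Pow(Add(Mul(2, r), Mul(8, r, x)), -1)) = Mul(Pow(Add(Mul(2, r), Mul(8, r, x)), -1), Add(2, x)))
Add(27993, Mul(-1, Mul(Add(Function('c')(-8), 42), Function('a')(-5, -1)))) = Add(27993, Mul(-1, Mul(Add(4, 42), Mul(Rational(1, 2), Pow(-5, -1), Pow(Add(1, Mul(4, -1)), -1), Add(2, -1))))) = Add(27993, Mul(-1, Mul(46, Mul(Rational(1, 2), Rational(-1, 5), Pow(Add(1, -4), -1), 1)))) = Add(27993, Mul(-1, Mul(46, Mul(Rational(1, 2), Rational(-1, 5), Pow(-3, -1), 1)))) = Add(27993, Mul(-1, Mul(46, Mul(Rational(1, 2), Rational(-1, 5), Rational(-1, 3), 1)))) = Add(27993, Mul(-1, Mul(46, Rational(1, 30)))) = Add(27993, Mul(-1, Rational(23, 15))) = Add(27993, Rational(-23, 15)) = Rational(419872, 15)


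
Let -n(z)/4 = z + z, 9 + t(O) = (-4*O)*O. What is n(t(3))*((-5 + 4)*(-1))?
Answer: 360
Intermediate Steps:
t(O) = -9 - 4*O² (t(O) = -9 + (-4*O)*O = -9 - 4*O²)
n(z) = -8*z (n(z) = -4*(z + z) = -8*z)
n(t(3))*((-5 + 4)*(-1)) = (-8*(-9 - 4*3²))*((-5 + 4)*(-1)) = (-8*(-9 - 4*9))*(-1*(-1)) = -8*(-9 - 36)*1 = -8*(-45)*1 = 360*1 = 360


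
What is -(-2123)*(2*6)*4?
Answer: 101904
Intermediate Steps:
-(-2123)*(2*6)*4 = -(-2123)*12*4 = -(-2123)*48 = -1*(-101904) = 101904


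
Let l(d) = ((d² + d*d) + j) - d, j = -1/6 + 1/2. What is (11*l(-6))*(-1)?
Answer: -2585/3 ≈ -861.67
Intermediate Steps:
j = ⅓ (j = -1*⅙ + 1*(½) = -⅙ + ½ = ⅓ ≈ 0.33333)
l(d) = ⅓ - d + 2*d² (l(d) = ((d² + d*d) + ⅓) - d = ((d² + d²) + ⅓) - d = (2*d² + ⅓) - d = (⅓ + 2*d²) - d = ⅓ - d + 2*d²)
(11*l(-6))*(-1) = (11*(⅓ - 1*(-6) + 2*(-6)²))*(-1) = (11*(⅓ + 6 + 2*36))*(-1) = (11*(⅓ + 6 + 72))*(-1) = (11*(235/3))*(-1) = (2585/3)*(-1) = -2585/3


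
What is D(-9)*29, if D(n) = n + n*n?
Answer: 2088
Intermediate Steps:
D(n) = n + n**2
D(-9)*29 = -9*(1 - 9)*29 = -9*(-8)*29 = 72*29 = 2088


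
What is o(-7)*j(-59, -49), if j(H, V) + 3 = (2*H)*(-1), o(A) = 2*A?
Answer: -1610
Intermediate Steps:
j(H, V) = -3 - 2*H (j(H, V) = -3 + (2*H)*(-1) = -3 - 2*H)
o(-7)*j(-59, -49) = (2*(-7))*(-3 - 2*(-59)) = -14*(-3 + 118) = -14*115 = -1610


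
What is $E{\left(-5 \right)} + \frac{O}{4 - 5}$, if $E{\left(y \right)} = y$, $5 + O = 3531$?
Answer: $-3531$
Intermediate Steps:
$O = 3526$ ($O = -5 + 3531 = 3526$)
$E{\left(-5 \right)} + \frac{O}{4 - 5} = -5 + \frac{3526}{4 - 5} = -5 + \frac{3526}{-1} = -5 + 3526 \left(-1\right) = -5 - 3526 = -3531$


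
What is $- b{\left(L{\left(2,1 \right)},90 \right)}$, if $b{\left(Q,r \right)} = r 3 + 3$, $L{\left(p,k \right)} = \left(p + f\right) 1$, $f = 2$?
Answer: $-273$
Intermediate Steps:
$L{\left(p,k \right)} = 2 + p$ ($L{\left(p,k \right)} = \left(p + 2\right) 1 = \left(2 + p\right) 1 = 2 + p$)
$b{\left(Q,r \right)} = 3 + 3 r$ ($b{\left(Q,r \right)} = 3 r + 3 = 3 + 3 r$)
$- b{\left(L{\left(2,1 \right)},90 \right)} = - (3 + 3 \cdot 90) = - (3 + 270) = \left(-1\right) 273 = -273$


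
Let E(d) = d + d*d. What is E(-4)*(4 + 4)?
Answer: 96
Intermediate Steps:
E(d) = d + d²
E(-4)*(4 + 4) = (-4*(1 - 4))*(4 + 4) = -4*(-3)*8 = 12*8 = 96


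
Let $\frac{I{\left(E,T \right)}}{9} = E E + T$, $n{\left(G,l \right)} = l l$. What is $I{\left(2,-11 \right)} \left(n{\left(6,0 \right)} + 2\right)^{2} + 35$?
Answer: $-217$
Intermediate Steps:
$n{\left(G,l \right)} = l^{2}$
$I{\left(E,T \right)} = 9 T + 9 E^{2}$ ($I{\left(E,T \right)} = 9 \left(E E + T\right) = 9 \left(E^{2} + T\right) = 9 \left(T + E^{2}\right) = 9 T + 9 E^{2}$)
$I{\left(2,-11 \right)} \left(n{\left(6,0 \right)} + 2\right)^{2} + 35 = \left(9 \left(-11\right) + 9 \cdot 2^{2}\right) \left(0^{2} + 2\right)^{2} + 35 = \left(-99 + 9 \cdot 4\right) \left(0 + 2\right)^{2} + 35 = \left(-99 + 36\right) 2^{2} + 35 = \left(-63\right) 4 + 35 = -252 + 35 = -217$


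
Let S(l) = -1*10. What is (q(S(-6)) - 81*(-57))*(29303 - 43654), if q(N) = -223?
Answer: -63058294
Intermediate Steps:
S(l) = -10
(q(S(-6)) - 81*(-57))*(29303 - 43654) = (-223 - 81*(-57))*(29303 - 43654) = (-223 + 4617)*(-14351) = 4394*(-14351) = -63058294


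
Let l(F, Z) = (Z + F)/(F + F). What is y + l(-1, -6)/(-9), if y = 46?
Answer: 821/18 ≈ 45.611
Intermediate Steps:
l(F, Z) = (F + Z)/(2*F) (l(F, Z) = (F + Z)/((2*F)) = (F + Z)*(1/(2*F)) = (F + Z)/(2*F))
y + l(-1, -6)/(-9) = 46 + ((½)*(-1 - 6)/(-1))/(-9) = 46 - (-1)*(-7)/18 = 46 - ⅑*7/2 = 46 - 7/18 = 821/18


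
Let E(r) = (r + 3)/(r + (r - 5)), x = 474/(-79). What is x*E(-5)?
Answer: -⅘ ≈ -0.80000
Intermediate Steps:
x = -6 (x = 474*(-1/79) = -6)
E(r) = (3 + r)/(-5 + 2*r) (E(r) = (3 + r)/(r + (-5 + r)) = (3 + r)/(-5 + 2*r))
x*E(-5) = -6*(3 - 5)/(-5 + 2*(-5)) = -6*(-2)/(-5 - 10) = -6*(-2)/(-15) = -(-2)*(-2)/5 = -6*2/15 = -⅘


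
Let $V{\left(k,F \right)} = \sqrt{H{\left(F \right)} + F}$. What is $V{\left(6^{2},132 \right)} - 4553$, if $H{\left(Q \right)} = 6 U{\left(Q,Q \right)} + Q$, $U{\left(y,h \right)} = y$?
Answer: $-4553 + 4 \sqrt{66} \approx -4520.5$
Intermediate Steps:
$H{\left(Q \right)} = 7 Q$ ($H{\left(Q \right)} = 6 Q + Q = 7 Q$)
$V{\left(k,F \right)} = 2 \sqrt{2} \sqrt{F}$ ($V{\left(k,F \right)} = \sqrt{7 F + F} = \sqrt{8 F} = 2 \sqrt{2} \sqrt{F}$)
$V{\left(6^{2},132 \right)} - 4553 = 2 \sqrt{2} \sqrt{132} - 4553 = 2 \sqrt{2} \cdot 2 \sqrt{33} - 4553 = 4 \sqrt{66} - 4553 = -4553 + 4 \sqrt{66}$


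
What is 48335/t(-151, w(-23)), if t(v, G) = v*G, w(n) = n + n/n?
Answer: 48335/3322 ≈ 14.550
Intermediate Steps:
w(n) = 1 + n (w(n) = n + 1 = 1 + n)
t(v, G) = G*v
48335/t(-151, w(-23)) = 48335/(((1 - 23)*(-151))) = 48335/((-22*(-151))) = 48335/3322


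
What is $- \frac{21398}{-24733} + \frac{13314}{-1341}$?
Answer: $- \frac{100200148}{11055651} \approx -9.0632$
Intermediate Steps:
$- \frac{21398}{-24733} + \frac{13314}{-1341} = \left(-21398\right) \left(- \frac{1}{24733}\right) + 13314 \left(- \frac{1}{1341}\right) = \frac{21398}{24733} - \frac{4438}{447} = - \frac{100200148}{11055651}$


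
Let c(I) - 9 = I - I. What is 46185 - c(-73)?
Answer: 46176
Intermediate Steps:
c(I) = 9 (c(I) = 9 + (I - I) = 9 + 0 = 9)
46185 - c(-73) = 46185 - 1*9 = 46185 - 9 = 46176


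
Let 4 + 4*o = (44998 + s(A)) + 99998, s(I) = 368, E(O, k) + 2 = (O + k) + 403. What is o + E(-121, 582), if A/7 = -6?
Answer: 37202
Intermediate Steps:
A = -42 (A = 7*(-6) = -42)
E(O, k) = 401 + O + k (E(O, k) = -2 + ((O + k) + 403) = -2 + (403 + O + k) = 401 + O + k)
o = 36340 (o = -1 + ((44998 + 368) + 99998)/4 = -1 + (45366 + 99998)/4 = -1 + (¼)*145364 = -1 + 36341 = 36340)
o + E(-121, 582) = 36340 + (401 - 121 + 582) = 36340 + 862 = 37202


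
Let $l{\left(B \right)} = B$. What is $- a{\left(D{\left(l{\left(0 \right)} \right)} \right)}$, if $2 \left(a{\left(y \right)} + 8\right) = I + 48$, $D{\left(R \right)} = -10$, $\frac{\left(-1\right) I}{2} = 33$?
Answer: $17$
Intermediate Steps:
$I = -66$ ($I = \left(-2\right) 33 = -66$)
$a{\left(y \right)} = -17$ ($a{\left(y \right)} = -8 + \frac{-66 + 48}{2} = -8 + \frac{1}{2} \left(-18\right) = -8 - 9 = -17$)
$- a{\left(D{\left(l{\left(0 \right)} \right)} \right)} = \left(-1\right) \left(-17\right) = 17$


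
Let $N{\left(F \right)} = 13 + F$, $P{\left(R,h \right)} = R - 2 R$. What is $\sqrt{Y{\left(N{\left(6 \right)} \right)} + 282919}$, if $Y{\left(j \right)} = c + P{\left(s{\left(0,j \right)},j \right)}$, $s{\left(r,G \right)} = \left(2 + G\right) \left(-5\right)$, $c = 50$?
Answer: $\sqrt{283074} \approx 532.05$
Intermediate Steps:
$s{\left(r,G \right)} = -10 - 5 G$
$P{\left(R,h \right)} = - R$
$Y{\left(j \right)} = 60 + 5 j$ ($Y{\left(j \right)} = 50 - \left(-10 - 5 j\right) = 50 + \left(10 + 5 j\right) = 60 + 5 j$)
$\sqrt{Y{\left(N{\left(6 \right)} \right)} + 282919} = \sqrt{\left(60 + 5 \left(13 + 6\right)\right) + 282919} = \sqrt{\left(60 + 5 \cdot 19\right) + 282919} = \sqrt{\left(60 + 95\right) + 282919} = \sqrt{155 + 282919} = \sqrt{283074}$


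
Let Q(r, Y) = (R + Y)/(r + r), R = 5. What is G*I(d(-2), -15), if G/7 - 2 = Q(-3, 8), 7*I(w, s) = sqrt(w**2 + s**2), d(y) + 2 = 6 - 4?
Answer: -5/2 ≈ -2.5000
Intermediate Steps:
d(y) = 0 (d(y) = -2 + (6 - 4) = -2 + 2 = 0)
I(w, s) = sqrt(s**2 + w**2)/7 (I(w, s) = sqrt(w**2 + s**2)/7 = sqrt(s**2 + w**2)/7)
Q(r, Y) = (5 + Y)/(2*r) (Q(r, Y) = (5 + Y)/(r + r) = (5 + Y)/((2*r)) = (5 + Y)*(1/(2*r)) = (5 + Y)/(2*r))
G = -7/6 (G = 14 + 7*((1/2)*(5 + 8)/(-3)) = 14 + 7*((1/2)*(-1/3)*13) = 14 + 7*(-13/6) = 14 - 91/6 = -7/6 ≈ -1.1667)
G*I(d(-2), -15) = -sqrt((-15)**2 + 0**2)/6 = -sqrt(225 + 0)/6 = -sqrt(225)/6 = -15/6 = -7/6*15/7 = -5/2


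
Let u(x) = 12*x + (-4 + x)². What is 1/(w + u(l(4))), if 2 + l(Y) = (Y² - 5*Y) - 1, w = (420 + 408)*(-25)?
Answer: -1/20663 ≈ -4.8396e-5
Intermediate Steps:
w = -20700 (w = 828*(-25) = -20700)
l(Y) = -3 + Y² - 5*Y (l(Y) = -2 + ((Y² - 5*Y) - 1) = -2 + (-1 + Y² - 5*Y) = -3 + Y² - 5*Y)
u(x) = (-4 + x)² + 12*x
1/(w + u(l(4))) = 1/(-20700 + ((-4 + (-3 + 4² - 5*4))² + 12*(-3 + 4² - 5*4))) = 1/(-20700 + ((-4 + (-3 + 16 - 20))² + 12*(-3 + 16 - 20))) = 1/(-20700 + ((-4 - 7)² + 12*(-7))) = 1/(-20700 + ((-11)² - 84)) = 1/(-20700 + (121 - 84)) = 1/(-20700 + 37) = 1/(-20663) = -1/20663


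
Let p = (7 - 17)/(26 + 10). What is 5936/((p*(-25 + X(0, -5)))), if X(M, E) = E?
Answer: 17808/25 ≈ 712.32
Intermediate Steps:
p = -5/18 (p = -10/36 = -10*1/36 = -5/18 ≈ -0.27778)
5936/((p*(-25 + X(0, -5)))) = 5936/((-5*(-25 - 5)/18)) = 5936/((-5/18*(-30))) = 5936/(25/3) = 5936*(3/25) = 17808/25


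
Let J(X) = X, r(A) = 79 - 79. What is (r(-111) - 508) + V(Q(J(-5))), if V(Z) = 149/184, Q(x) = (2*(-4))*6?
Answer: -93323/184 ≈ -507.19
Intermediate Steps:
r(A) = 0
Q(x) = -48 (Q(x) = -8*6 = -48)
V(Z) = 149/184 (V(Z) = 149*(1/184) = 149/184)
(r(-111) - 508) + V(Q(J(-5))) = (0 - 508) + 149/184 = -508 + 149/184 = -93323/184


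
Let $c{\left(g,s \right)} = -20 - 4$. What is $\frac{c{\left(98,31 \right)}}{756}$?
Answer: $- \frac{2}{63} \approx -0.031746$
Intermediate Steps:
$c{\left(g,s \right)} = -24$
$\frac{c{\left(98,31 \right)}}{756} = - \frac{24}{756} = \left(-24\right) \frac{1}{756} = - \frac{2}{63}$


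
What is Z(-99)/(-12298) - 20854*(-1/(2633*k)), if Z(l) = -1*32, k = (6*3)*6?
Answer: 66390535/874277118 ≈ 0.075938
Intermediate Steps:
k = 108 (k = 18*6 = 108)
Z(l) = -32
Z(-99)/(-12298) - 20854*(-1/(2633*k)) = -32/(-12298) - 20854/((-2633*108)) = -32*(-1/12298) - 20854/(-284364) = 16/6149 - 20854*(-1/284364) = 16/6149 + 10427/142182 = 66390535/874277118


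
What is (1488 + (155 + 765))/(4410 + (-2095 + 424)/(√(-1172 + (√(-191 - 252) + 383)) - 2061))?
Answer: 2408/(4410 + 1671/(2061 - √(-789 + I*√443))) ≈ 0.54593 - 1.368e-6*I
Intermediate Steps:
(1488 + (155 + 765))/(4410 + (-2095 + 424)/(√(-1172 + (√(-191 - 252) + 383)) - 2061)) = (1488 + 920)/(4410 - 1671/(√(-1172 + (√(-443) + 383)) - 2061)) = 2408/(4410 - 1671/(√(-1172 + (I*√443 + 383)) - 2061)) = 2408/(4410 - 1671/(√(-1172 + (383 + I*√443)) - 2061)) = 2408/(4410 - 1671/(√(-789 + I*√443) - 2061)) = 2408/(4410 - 1671/(-2061 + √(-789 + I*√443)))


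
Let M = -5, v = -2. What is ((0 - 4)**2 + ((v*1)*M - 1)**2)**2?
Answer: 9409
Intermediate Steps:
((0 - 4)**2 + ((v*1)*M - 1)**2)**2 = ((0 - 4)**2 + (-2*1*(-5) - 1)**2)**2 = ((-4)**2 + (-2*(-5) - 1)**2)**2 = (16 + (10 - 1)**2)**2 = (16 + 9**2)**2 = (16 + 81)**2 = 97**2 = 9409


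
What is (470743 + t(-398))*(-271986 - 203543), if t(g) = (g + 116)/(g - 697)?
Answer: -81706005736881/365 ≈ -2.2385e+11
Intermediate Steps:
t(g) = (116 + g)/(-697 + g)
(470743 + t(-398))*(-271986 - 203543) = (470743 + (116 - 398)/(-697 - 398))*(-271986 - 203543) = (470743 - 282/(-1095))*(-475529) = (470743 - 1/1095*(-282))*(-475529) = (470743 + 94/365)*(-475529) = (171821289/365)*(-475529) = -81706005736881/365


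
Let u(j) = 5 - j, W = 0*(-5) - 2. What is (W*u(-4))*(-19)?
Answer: 342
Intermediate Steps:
W = -2 (W = 0 - 2 = -2)
(W*u(-4))*(-19) = -2*(5 - 1*(-4))*(-19) = -2*(5 + 4)*(-19) = -2*9*(-19) = -18*(-19) = 342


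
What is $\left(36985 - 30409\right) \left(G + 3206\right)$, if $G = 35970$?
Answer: $257621376$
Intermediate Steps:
$\left(36985 - 30409\right) \left(G + 3206\right) = \left(36985 - 30409\right) \left(35970 + 3206\right) = 6576 \cdot 39176 = 257621376$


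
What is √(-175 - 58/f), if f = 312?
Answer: I*√1065831/78 ≈ 13.236*I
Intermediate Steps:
√(-175 - 58/f) = √(-175 - 58/312) = √(-175 - 58*1/312) = √(-175 - 29/156) = √(-27329/156) = I*√1065831/78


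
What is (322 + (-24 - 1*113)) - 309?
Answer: -124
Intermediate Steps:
(322 + (-24 - 1*113)) - 309 = (322 + (-24 - 113)) - 309 = (322 - 137) - 309 = 185 - 309 = -124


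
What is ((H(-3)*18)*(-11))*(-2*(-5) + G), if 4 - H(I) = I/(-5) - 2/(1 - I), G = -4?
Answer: -23166/5 ≈ -4633.2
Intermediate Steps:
H(I) = 4 + 2/(1 - I) + I/5 (H(I) = 4 - (I/(-5) - 2/(1 - I)) = 4 - (I*(-⅕) - 2/(1 - I)) = 4 - (-I/5 - 2/(1 - I)) = 4 - (-2/(1 - I) - I/5) = 4 + (2/(1 - I) + I/5) = 4 + 2/(1 - I) + I/5)
((H(-3)*18)*(-11))*(-2*(-5) + G) = ((((-30 + (-3)² + 19*(-3))/(5*(-1 - 3)))*18)*(-11))*(-2*(-5) - 4) = ((((⅕)*(-30 + 9 - 57)/(-4))*18)*(-11))*(10 - 4) = ((((⅕)*(-¼)*(-78))*18)*(-11))*6 = (((39/10)*18)*(-11))*6 = ((351/5)*(-11))*6 = -3861/5*6 = -23166/5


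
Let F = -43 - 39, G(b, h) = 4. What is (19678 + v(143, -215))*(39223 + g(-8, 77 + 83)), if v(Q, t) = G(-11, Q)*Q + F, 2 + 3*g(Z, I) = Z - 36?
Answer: 2372220664/3 ≈ 7.9074e+8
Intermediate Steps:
g(Z, I) = -38/3 + Z/3 (g(Z, I) = -⅔ + (Z - 36)/3 = -⅔ + (-36 + Z)/3 = -⅔ + (-12 + Z/3) = -38/3 + Z/3)
F = -82
v(Q, t) = -82 + 4*Q (v(Q, t) = 4*Q - 82 = -82 + 4*Q)
(19678 + v(143, -215))*(39223 + g(-8, 77 + 83)) = (19678 + (-82 + 4*143))*(39223 + (-38/3 + (⅓)*(-8))) = (19678 + (-82 + 572))*(39223 + (-38/3 - 8/3)) = (19678 + 490)*(39223 - 46/3) = 20168*(117623/3) = 2372220664/3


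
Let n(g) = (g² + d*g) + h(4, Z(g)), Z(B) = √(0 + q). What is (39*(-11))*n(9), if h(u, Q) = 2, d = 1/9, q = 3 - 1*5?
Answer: -36036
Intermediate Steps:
q = -2 (q = 3 - 5 = -2)
Z(B) = I*√2 (Z(B) = √(0 - 2) = √(-2) = I*√2)
d = ⅑ ≈ 0.11111
n(g) = 2 + g² + g/9 (n(g) = (g² + g/9) + 2 = 2 + g² + g/9)
(39*(-11))*n(9) = (39*(-11))*(2 + 9² + (⅑)*9) = -429*(2 + 81 + 1) = -429*84 = -36036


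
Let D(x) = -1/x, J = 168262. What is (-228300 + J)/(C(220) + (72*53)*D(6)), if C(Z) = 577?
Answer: 60038/59 ≈ 1017.6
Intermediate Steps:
(-228300 + J)/(C(220) + (72*53)*D(6)) = (-228300 + 168262)/(577 + (72*53)*(-1/6)) = -60038/(577 + 3816*(-1*⅙)) = -60038/(577 + 3816*(-⅙)) = -60038/(577 - 636) = -60038/(-59) = -60038*(-1/59) = 60038/59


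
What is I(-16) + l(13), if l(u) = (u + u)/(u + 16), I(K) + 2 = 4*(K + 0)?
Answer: -1888/29 ≈ -65.103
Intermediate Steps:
I(K) = -2 + 4*K (I(K) = -2 + 4*(K + 0) = -2 + 4*K)
l(u) = 2*u/(16 + u) (l(u) = (2*u)/(16 + u) = 2*u/(16 + u))
I(-16) + l(13) = (-2 + 4*(-16)) + 2*13/(16 + 13) = (-2 - 64) + 2*13/29 = -66 + 2*13*(1/29) = -66 + 26/29 = -1888/29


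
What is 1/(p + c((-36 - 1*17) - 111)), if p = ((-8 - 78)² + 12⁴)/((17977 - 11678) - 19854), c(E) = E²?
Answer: 13555/364547148 ≈ 3.7183e-5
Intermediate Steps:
p = -28132/13555 (p = ((-86)² + 20736)/(6299 - 19854) = (7396 + 20736)/(-13555) = 28132*(-1/13555) = -28132/13555 ≈ -2.0754)
1/(p + c((-36 - 1*17) - 111)) = 1/(-28132/13555 + ((-36 - 1*17) - 111)²) = 1/(-28132/13555 + ((-36 - 17) - 111)²) = 1/(-28132/13555 + (-53 - 111)²) = 1/(-28132/13555 + (-164)²) = 1/(-28132/13555 + 26896) = 1/(364547148/13555) = 13555/364547148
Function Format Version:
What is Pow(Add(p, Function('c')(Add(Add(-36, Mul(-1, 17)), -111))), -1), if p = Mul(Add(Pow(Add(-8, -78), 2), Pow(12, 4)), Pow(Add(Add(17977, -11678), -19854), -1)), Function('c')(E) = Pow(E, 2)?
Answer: Rational(13555, 364547148) ≈ 3.7183e-5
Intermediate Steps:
p = Rational(-28132, 13555) (p = Mul(Add(Pow(-86, 2), 20736), Pow(Add(6299, -19854), -1)) = Mul(Add(7396, 20736), Pow(-13555, -1)) = Mul(28132, Rational(-1, 13555)) = Rational(-28132, 13555) ≈ -2.0754)
Pow(Add(p, Function('c')(Add(Add(-36, Mul(-1, 17)), -111))), -1) = Pow(Add(Rational(-28132, 13555), Pow(Add(Add(-36, Mul(-1, 17)), -111), 2)), -1) = Pow(Add(Rational(-28132, 13555), Pow(Add(Add(-36, -17), -111), 2)), -1) = Pow(Add(Rational(-28132, 13555), Pow(Add(-53, -111), 2)), -1) = Pow(Add(Rational(-28132, 13555), Pow(-164, 2)), -1) = Pow(Add(Rational(-28132, 13555), 26896), -1) = Pow(Rational(364547148, 13555), -1) = Rational(13555, 364547148)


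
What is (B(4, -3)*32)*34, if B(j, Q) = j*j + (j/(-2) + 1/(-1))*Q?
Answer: 27200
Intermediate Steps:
B(j, Q) = j² + Q*(-1 - j/2) (B(j, Q) = j² + (j*(-½) + 1*(-1))*Q = j² + (-j/2 - 1)*Q = j² + (-1 - j/2)*Q = j² + Q*(-1 - j/2))
(B(4, -3)*32)*34 = ((4² - 1*(-3) - ½*(-3)*4)*32)*34 = ((16 + 3 + 6)*32)*34 = (25*32)*34 = 800*34 = 27200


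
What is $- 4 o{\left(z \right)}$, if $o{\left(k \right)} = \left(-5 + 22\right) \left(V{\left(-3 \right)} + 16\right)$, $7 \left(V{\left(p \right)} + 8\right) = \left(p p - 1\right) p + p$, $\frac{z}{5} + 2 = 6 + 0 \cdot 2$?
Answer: $- \frac{1972}{7} \approx -281.71$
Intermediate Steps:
$z = 20$ ($z = -10 + 5 \left(6 + 0 \cdot 2\right) = -10 + 5 \left(6 + 0\right) = -10 + 5 \cdot 6 = -10 + 30 = 20$)
$V{\left(p \right)} = -8 + \frac{p}{7} + \frac{p \left(-1 + p^{2}\right)}{7}$ ($V{\left(p \right)} = -8 + \frac{\left(p p - 1\right) p + p}{7} = -8 + \frac{\left(p^{2} - 1\right) p + p}{7} = -8 + \frac{\left(-1 + p^{2}\right) p + p}{7} = -8 + \frac{p \left(-1 + p^{2}\right) + p}{7} = -8 + \frac{p + p \left(-1 + p^{2}\right)}{7} = -8 + \left(\frac{p}{7} + \frac{p \left(-1 + p^{2}\right)}{7}\right) = -8 + \frac{p}{7} + \frac{p \left(-1 + p^{2}\right)}{7}$)
$o{\left(k \right)} = \frac{493}{7}$ ($o{\left(k \right)} = \left(-5 + 22\right) \left(\left(-8 + \frac{\left(-3\right)^{3}}{7}\right) + 16\right) = 17 \left(\left(-8 + \frac{1}{7} \left(-27\right)\right) + 16\right) = 17 \left(\left(-8 - \frac{27}{7}\right) + 16\right) = 17 \left(- \frac{83}{7} + 16\right) = 17 \cdot \frac{29}{7} = \frac{493}{7}$)
$- 4 o{\left(z \right)} = \left(-4\right) \frac{493}{7} = - \frac{1972}{7}$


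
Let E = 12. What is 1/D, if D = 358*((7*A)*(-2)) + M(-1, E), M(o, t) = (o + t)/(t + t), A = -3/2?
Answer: 24/180443 ≈ 0.00013301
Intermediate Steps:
A = -3/2 (A = -3*½ = -3/2 ≈ -1.5000)
M(o, t) = (o + t)/(2*t) (M(o, t) = (o + t)/((2*t)) = (o + t)*(1/(2*t)) = (o + t)/(2*t))
D = 180443/24 (D = 358*((7*(-3/2))*(-2)) + (½)*(-1 + 12)/12 = 358*(-21/2*(-2)) + (½)*(1/12)*11 = 358*21 + 11/24 = 7518 + 11/24 = 180443/24 ≈ 7518.5)
1/D = 1/(180443/24) = 24/180443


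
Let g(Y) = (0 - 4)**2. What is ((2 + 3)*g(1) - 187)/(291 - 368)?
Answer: 107/77 ≈ 1.3896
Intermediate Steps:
g(Y) = 16 (g(Y) = (-4)**2 = 16)
((2 + 3)*g(1) - 187)/(291 - 368) = ((2 + 3)*16 - 187)/(291 - 368) = (5*16 - 187)/(-77) = -(80 - 187)/77 = -1/77*(-107) = 107/77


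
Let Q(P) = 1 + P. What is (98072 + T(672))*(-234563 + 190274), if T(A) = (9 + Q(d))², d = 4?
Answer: -4352191452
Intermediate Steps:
T(A) = 196 (T(A) = (9 + (1 + 4))² = (9 + 5)² = 14² = 196)
(98072 + T(672))*(-234563 + 190274) = (98072 + 196)*(-234563 + 190274) = 98268*(-44289) = -4352191452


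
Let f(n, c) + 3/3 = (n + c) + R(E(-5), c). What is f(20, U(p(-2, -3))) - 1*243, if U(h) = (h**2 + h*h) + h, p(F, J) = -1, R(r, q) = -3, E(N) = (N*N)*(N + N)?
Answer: -226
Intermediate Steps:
E(N) = 2*N**3 (E(N) = N**2*(2*N) = 2*N**3)
U(h) = h + 2*h**2 (U(h) = (h**2 + h**2) + h = 2*h**2 + h = h + 2*h**2)
f(n, c) = -4 + c + n (f(n, c) = -1 + ((n + c) - 3) = -1 + ((c + n) - 3) = -1 + (-3 + c + n) = -4 + c + n)
f(20, U(p(-2, -3))) - 1*243 = (-4 - (1 + 2*(-1)) + 20) - 1*243 = (-4 - (1 - 2) + 20) - 243 = (-4 - 1*(-1) + 20) - 243 = (-4 + 1 + 20) - 243 = 17 - 243 = -226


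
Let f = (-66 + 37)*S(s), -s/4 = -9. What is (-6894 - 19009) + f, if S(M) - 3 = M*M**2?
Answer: -1379014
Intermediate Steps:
s = 36 (s = -4*(-9) = 36)
S(M) = 3 + M**3 (S(M) = 3 + M*M**2 = 3 + M**3)
f = -1353111 (f = (-66 + 37)*(3 + 36**3) = -29*(3 + 46656) = -29*46659 = -1353111)
(-6894 - 19009) + f = (-6894 - 19009) - 1353111 = -25903 - 1353111 = -1379014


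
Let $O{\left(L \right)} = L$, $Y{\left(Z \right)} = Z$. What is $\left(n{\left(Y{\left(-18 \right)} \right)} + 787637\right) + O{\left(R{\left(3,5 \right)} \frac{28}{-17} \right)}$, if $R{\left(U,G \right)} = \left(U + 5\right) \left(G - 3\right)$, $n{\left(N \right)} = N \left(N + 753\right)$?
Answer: $\frac{13164471}{17} \approx 7.7438 \cdot 10^{5}$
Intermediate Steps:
$n{\left(N \right)} = N \left(753 + N\right)$
$R{\left(U,G \right)} = \left(-3 + G\right) \left(5 + U\right)$ ($R{\left(U,G \right)} = \left(5 + U\right) \left(-3 + G\right) = \left(-3 + G\right) \left(5 + U\right)$)
$\left(n{\left(Y{\left(-18 \right)} \right)} + 787637\right) + O{\left(R{\left(3,5 \right)} \frac{28}{-17} \right)} = \left(- 18 \left(753 - 18\right) + 787637\right) + \left(-15 - 9 + 5 \cdot 5 + 5 \cdot 3\right) \frac{28}{-17} = \left(\left(-18\right) 735 + 787637\right) + \left(-15 - 9 + 25 + 15\right) 28 \left(- \frac{1}{17}\right) = \left(-13230 + 787637\right) + 16 \left(- \frac{28}{17}\right) = 774407 - \frac{448}{17} = \frac{13164471}{17}$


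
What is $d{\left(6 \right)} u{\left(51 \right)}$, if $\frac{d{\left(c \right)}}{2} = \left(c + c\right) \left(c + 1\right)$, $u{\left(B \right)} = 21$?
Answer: $3528$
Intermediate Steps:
$d{\left(c \right)} = 4 c \left(1 + c\right)$ ($d{\left(c \right)} = 2 \left(c + c\right) \left(c + 1\right) = 2 \cdot 2 c \left(1 + c\right) = 4 c \left(1 + c\right)$)
$d{\left(6 \right)} u{\left(51 \right)} = 4 \cdot 6 \left(1 + 6\right) 21 = 4 \cdot 6 \cdot 7 \cdot 21 = 168 \cdot 21 = 3528$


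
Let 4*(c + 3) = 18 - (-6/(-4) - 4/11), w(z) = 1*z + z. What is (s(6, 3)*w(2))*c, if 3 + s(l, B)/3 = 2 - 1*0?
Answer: -321/22 ≈ -14.591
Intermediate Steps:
w(z) = 2*z (w(z) = z + z = 2*z)
c = 107/88 (c = -3 + (18 - (-6/(-4) - 4/11))/4 = -3 + (18 - (-6*(-¼) - 4*1/11))/4 = -3 + (18 - (3/2 - 4/11))/4 = -3 + (18 - 1*25/22)/4 = -3 + (18 - 25/22)/4 = -3 + (¼)*(371/22) = -3 + 371/88 = 107/88 ≈ 1.2159)
s(l, B) = -3 (s(l, B) = -9 + 3*(2 - 1*0) = -9 + 3*(2 + 0) = -9 + 3*2 = -9 + 6 = -3)
(s(6, 3)*w(2))*c = -6*2*(107/88) = -3*4*(107/88) = -12*107/88 = -321/22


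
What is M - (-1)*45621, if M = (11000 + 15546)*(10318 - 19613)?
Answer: -246699449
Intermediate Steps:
M = -246745070 (M = 26546*(-9295) = -246745070)
M - (-1)*45621 = -246745070 - (-1)*45621 = -246745070 - 1*(-45621) = -246745070 + 45621 = -246699449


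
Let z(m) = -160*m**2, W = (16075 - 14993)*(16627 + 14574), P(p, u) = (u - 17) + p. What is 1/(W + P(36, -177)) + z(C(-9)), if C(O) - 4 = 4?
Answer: -345695477759/33759324 ≈ -10240.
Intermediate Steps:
C(O) = 8 (C(O) = 4 + 4 = 8)
P(p, u) = -17 + p + u (P(p, u) = (-17 + u) + p = -17 + p + u)
W = 33759482 (W = 1082*31201 = 33759482)
1/(W + P(36, -177)) + z(C(-9)) = 1/(33759482 + (-17 + 36 - 177)) - 160*8**2 = 1/(33759482 - 158) - 160*64 = 1/33759324 - 10240 = -345695477759/33759324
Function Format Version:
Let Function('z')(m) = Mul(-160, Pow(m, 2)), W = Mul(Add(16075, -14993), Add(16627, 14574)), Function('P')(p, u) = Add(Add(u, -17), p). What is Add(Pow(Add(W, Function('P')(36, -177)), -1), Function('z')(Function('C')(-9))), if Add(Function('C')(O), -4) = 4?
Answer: Rational(-345695477759, 33759324) ≈ -10240.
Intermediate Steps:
Function('C')(O) = 8 (Function('C')(O) = Add(4, 4) = 8)
Function('P')(p, u) = Add(-17, p, u) (Function('P')(p, u) = Add(Add(-17, u), p) = Add(-17, p, u))
W = 33759482 (W = Mul(1082, 31201) = 33759482)
Add(Pow(Add(W, Function('P')(36, -177)), -1), Function('z')(Function('C')(-9))) = Add(Pow(Add(33759482, Add(-17, 36, -177)), -1), Mul(-160, Pow(8, 2))) = Add(Pow(Add(33759482, -158), -1), Mul(-160, 64)) = Add(Pow(33759324, -1), -10240) = Add(Rational(1, 33759324), -10240) = Rational(-345695477759, 33759324)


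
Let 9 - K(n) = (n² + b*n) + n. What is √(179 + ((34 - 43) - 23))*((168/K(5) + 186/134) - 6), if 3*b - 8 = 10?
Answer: -63035*√3/1139 ≈ -95.856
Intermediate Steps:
b = 6 (b = 8/3 + (⅓)*10 = 8/3 + 10/3 = 6)
K(n) = 9 - n² - 7*n (K(n) = 9 - ((n² + 6*n) + n) = 9 - (n² + 7*n) = 9 + (-n² - 7*n) = 9 - n² - 7*n)
√(179 + ((34 - 43) - 23))*((168/K(5) + 186/134) - 6) = √(179 + ((34 - 43) - 23))*((168/(9 - 1*5² - 7*5) + 186/134) - 6) = √(179 + (-9 - 23))*((168/(9 - 1*25 - 35) + 186*(1/134)) - 6) = √(179 - 32)*((168/(9 - 25 - 35) + 93/67) - 6) = √147*((168/(-51) + 93/67) - 6) = (7*√3)*((168*(-1/51) + 93/67) - 6) = (7*√3)*((-56/17 + 93/67) - 6) = (7*√3)*(-2171/1139 - 6) = (7*√3)*(-9005/1139) = -63035*√3/1139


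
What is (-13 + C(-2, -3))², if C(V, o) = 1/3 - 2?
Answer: 1936/9 ≈ 215.11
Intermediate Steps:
C(V, o) = -5/3 (C(V, o) = ⅓ - 2 = -5/3)
(-13 + C(-2, -3))² = (-13 - 5/3)² = (-44/3)² = 1936/9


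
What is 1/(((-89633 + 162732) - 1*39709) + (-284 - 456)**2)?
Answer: 1/580990 ≈ 1.7212e-6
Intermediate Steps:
1/(((-89633 + 162732) - 1*39709) + (-284 - 456)**2) = 1/((73099 - 39709) + (-740)**2) = 1/(33390 + 547600) = 1/580990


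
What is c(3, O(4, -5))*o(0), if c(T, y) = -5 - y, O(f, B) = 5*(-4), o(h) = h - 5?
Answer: -75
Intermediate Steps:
o(h) = -5 + h
O(f, B) = -20
c(3, O(4, -5))*o(0) = (-5 - 1*(-20))*(-5 + 0) = (-5 + 20)*(-5) = 15*(-5) = -75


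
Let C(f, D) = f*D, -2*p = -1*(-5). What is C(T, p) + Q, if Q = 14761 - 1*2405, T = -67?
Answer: 25047/2 ≈ 12524.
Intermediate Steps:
p = -5/2 (p = -(-1)*(-5)/2 = -½*5 = -5/2 ≈ -2.5000)
C(f, D) = D*f
Q = 12356 (Q = 14761 - 2405 = 12356)
C(T, p) + Q = -5/2*(-67) + 12356 = 335/2 + 12356 = 25047/2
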